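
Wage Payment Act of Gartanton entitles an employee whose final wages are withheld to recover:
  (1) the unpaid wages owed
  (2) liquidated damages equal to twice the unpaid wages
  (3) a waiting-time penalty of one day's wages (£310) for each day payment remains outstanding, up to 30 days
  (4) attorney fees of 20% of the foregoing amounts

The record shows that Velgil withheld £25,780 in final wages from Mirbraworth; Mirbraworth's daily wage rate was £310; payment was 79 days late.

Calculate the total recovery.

Doubled: 2 × £25,780 = £51,560
Penalty days: min(79, 30) = 30
Waiting-time penalty: 30 × £310 = £9,300
Subtotal: £25,780 + £51,560 + £9,300 = £86,640
Attorney fees: 20% of £86,640 = £17,328
Total award: £86,640 + £17,328 = £103,968

Total award: £103,968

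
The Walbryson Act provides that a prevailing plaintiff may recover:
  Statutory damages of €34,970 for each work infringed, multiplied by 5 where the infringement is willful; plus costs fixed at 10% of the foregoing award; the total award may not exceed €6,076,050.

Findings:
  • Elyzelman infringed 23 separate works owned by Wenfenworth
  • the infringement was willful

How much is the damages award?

€4,423,705

Statutory damages: 23 × €34,970 = €804,310
Multiplied by 5: 5 × €804,310 = €4,021,550
Costs: 10% of €4,021,550 = €402,155
Award plus costs: €4,021,550 + €402,155 = €4,423,705
Cap at €6,076,050: €4,423,705 is within the cap, no reduction.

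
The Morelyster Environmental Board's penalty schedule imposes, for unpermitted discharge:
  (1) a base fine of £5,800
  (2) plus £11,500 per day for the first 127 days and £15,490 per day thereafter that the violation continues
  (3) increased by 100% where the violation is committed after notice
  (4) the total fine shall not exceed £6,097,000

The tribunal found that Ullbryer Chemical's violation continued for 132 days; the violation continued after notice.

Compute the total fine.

First 127 days: 127 × £11,500 = £1,460,500
Remaining days: (132 − 127) × £15,490 = £77,450
Per-day component: £1,460,500 + £77,450 = £1,537,950
Base plus per-day: £5,800 + £1,537,950 = £1,543,750
Enhancement: 100% of £1,543,750 = £1,543,750
Enhanced fine: £1,543,750 + £1,543,750 = £3,087,500
Cap at £6,097,000: £3,087,500 is within the cap, no reduction.

£3,087,500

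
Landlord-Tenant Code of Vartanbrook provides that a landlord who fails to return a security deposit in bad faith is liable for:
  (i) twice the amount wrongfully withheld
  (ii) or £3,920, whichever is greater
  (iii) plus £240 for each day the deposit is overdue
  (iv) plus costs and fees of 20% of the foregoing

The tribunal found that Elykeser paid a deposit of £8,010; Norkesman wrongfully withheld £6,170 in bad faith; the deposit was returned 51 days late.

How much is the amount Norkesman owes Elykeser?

£29,496

Doubled: 2 × £6,170 = £12,340
Minimum £3,920: £12,340 meets the minimum, no increase.
Late-return penalty: 51 × £240 = £12,240
Damages plus late penalty: £12,340 + £12,240 = £24,580
Costs and fees: 20% of £24,580 = £4,916
Total recovery: £24,580 + £4,916 = £29,496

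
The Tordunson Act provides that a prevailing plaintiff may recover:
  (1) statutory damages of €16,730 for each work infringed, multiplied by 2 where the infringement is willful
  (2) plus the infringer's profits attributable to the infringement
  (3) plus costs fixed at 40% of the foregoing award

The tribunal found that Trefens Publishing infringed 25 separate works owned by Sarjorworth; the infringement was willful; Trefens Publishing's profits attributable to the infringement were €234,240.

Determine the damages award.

€1,499,036

Statutory damages: 25 × €16,730 = €418,250
Doubled: 2 × €418,250 = €836,500
Combined award: €836,500 + €234,240 = €1,070,740
Costs: 40% of €1,070,740 = €428,296
Award plus costs: €1,070,740 + €428,296 = €1,499,036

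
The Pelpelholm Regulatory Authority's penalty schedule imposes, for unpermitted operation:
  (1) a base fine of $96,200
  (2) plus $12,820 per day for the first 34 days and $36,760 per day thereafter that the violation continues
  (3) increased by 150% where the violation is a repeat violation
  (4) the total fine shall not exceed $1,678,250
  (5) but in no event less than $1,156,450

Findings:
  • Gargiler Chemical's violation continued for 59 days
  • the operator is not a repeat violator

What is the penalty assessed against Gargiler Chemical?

First 34 days: 34 × $12,820 = $435,880
Remaining days: (59 − 34) × $36,760 = $919,000
Per-day component: $435,880 + $919,000 = $1,354,880
Base plus per-day: $96,200 + $1,354,880 = $1,451,080
The operator is not a repeat violator: no 150% increase.
Cap at $1,678,250: $1,451,080 is within the cap, no reduction.
Minimum $1,156,450: $1,451,080 meets the minimum, no increase.

$1,451,080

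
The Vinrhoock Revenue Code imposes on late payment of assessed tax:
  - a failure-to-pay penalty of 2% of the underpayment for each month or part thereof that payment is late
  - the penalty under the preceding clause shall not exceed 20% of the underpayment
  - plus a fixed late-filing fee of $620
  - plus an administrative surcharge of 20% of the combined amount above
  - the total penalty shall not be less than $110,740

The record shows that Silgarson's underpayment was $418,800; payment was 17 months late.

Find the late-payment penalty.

Accrued rate: 2% × 17 = 34%, capped at 20% → 20%
Failure-to-pay penalty: 20% of $418,800 = $83,760
Penalty before surcharge: $83,760 + $620 = $84,380
Administrative surcharge: 20% of $84,380 = $16,876
Total penalty: $84,380 + $16,876 = $101,256
Minimum $110,740: $101,256 is below the minimum → $110,740

Penalty: $110,740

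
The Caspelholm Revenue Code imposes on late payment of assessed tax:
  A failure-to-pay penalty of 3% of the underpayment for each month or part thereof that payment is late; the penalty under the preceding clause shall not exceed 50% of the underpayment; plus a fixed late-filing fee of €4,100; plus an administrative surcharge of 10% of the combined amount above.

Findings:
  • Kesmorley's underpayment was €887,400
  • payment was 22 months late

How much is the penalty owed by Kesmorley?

Accrued rate: 3% × 22 = 66%, capped at 50% → 50%
Failure-to-pay penalty: 50% of €887,400 = €443,700
Penalty before surcharge: €443,700 + €4,100 = €447,800
Administrative surcharge: 10% of €447,800 = €44,780
Total penalty: €447,800 + €44,780 = €492,580

€492,580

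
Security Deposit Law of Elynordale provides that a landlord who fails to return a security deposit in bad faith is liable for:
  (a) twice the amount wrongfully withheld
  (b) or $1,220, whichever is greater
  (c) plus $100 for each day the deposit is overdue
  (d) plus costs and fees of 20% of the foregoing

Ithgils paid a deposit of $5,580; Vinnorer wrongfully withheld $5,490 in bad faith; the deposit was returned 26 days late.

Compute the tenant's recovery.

Doubled: 2 × $5,490 = $10,980
Minimum $1,220: $10,980 meets the minimum, no increase.
Late-return penalty: 26 × $100 = $2,600
Damages plus late penalty: $10,980 + $2,600 = $13,580
Costs and fees: 20% of $13,580 = $2,716
Total recovery: $13,580 + $2,716 = $16,296

$16,296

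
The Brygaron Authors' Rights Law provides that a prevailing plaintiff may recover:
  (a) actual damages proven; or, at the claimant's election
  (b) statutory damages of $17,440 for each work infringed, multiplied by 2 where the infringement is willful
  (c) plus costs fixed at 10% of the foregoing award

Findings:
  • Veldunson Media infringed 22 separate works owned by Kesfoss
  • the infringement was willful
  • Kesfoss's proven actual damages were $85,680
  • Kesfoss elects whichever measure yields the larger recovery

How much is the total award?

Statutory damages: 22 × $17,440 = $383,680
Doubled: 2 × $383,680 = $767,360
Greater of actual damages ($85,680) or enhanced statutory damages ($767,360): $767,360
Costs: 10% of $767,360 = $76,736
Award plus costs: $767,360 + $76,736 = $844,096

$844,096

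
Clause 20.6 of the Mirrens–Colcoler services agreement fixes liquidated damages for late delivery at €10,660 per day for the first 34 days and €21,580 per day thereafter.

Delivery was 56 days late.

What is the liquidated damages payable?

Liquidated damages: €837,200

First 34 days: 34 × €10,660 = €362,440
Remaining days: (56 − 34) × €21,580 = €474,760
Accrued per-day damages: €362,440 + €474,760 = €837,200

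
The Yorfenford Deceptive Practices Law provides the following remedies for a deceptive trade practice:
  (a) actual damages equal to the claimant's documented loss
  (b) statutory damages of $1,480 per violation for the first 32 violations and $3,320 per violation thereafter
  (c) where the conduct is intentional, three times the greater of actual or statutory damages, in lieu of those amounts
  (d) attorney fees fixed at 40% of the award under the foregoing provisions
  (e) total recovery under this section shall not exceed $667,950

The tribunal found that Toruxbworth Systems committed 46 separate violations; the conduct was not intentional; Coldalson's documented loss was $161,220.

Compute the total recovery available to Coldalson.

First 32 violations: 32 × $1,480 = $47,360
Remaining violations: (46 − 32) × $3,320 = $46,480
Statutory damages: $47,360 + $46,480 = $93,840
Conduct not intentional: the in-lieu enhancement does not apply.
Actual plus statutory damages: $161,220 + $93,840 = $255,060
Attorney fees: 40% of $255,060 = $102,024
Total before cap: $255,060 + $102,024 = $357,084
Cap at $667,950: $357,084 is within the cap, no reduction.

$357,084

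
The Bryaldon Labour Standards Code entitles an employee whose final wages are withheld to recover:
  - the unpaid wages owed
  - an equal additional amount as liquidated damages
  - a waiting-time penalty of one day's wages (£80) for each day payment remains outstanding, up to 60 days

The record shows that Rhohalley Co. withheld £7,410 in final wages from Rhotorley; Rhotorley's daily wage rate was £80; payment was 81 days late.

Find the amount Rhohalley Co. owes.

Liquidated damages (equal amount): £7,410
Penalty days: min(81, 60) = 60
Waiting-time penalty: 60 × £80 = £4,800
Total award: £7,410 + £7,410 + £4,800 = £19,620

£19,620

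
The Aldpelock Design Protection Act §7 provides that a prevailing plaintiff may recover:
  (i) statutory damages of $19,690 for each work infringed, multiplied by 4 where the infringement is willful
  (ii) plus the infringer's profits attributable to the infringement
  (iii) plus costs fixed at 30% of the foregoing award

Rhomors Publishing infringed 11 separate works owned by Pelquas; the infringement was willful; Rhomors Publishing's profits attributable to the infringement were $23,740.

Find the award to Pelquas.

$1,157,130

Statutory damages: 11 × $19,690 = $216,590
Multiplied by 4: 4 × $216,590 = $866,360
Combined award: $866,360 + $23,740 = $890,100
Costs: 30% of $890,100 = $267,030
Award plus costs: $890,100 + $267,030 = $1,157,130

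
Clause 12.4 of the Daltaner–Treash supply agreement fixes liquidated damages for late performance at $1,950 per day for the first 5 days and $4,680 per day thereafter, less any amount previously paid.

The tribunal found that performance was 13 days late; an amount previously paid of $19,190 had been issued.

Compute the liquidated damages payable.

First 5 days: 5 × $1,950 = $9,750
Remaining days: (13 − 5) × $4,680 = $37,440
Accrued per-day damages: $9,750 + $37,440 = $47,190
Less amount previously paid: $47,190 − $19,190 = $28,000

$28,000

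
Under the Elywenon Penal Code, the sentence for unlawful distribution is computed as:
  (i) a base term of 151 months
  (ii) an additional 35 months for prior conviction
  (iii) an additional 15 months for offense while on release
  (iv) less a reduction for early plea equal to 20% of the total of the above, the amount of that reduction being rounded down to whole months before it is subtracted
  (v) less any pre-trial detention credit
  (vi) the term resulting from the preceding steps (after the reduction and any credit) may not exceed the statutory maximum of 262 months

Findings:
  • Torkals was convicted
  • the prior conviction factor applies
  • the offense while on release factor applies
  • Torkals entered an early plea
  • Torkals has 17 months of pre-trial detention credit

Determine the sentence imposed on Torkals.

Prior conviction enhancement: +35 months
Offense while on release enhancement: +15 months
Adjusted term: 151 months + 35 months + 15 months = 201 months
Early plea reduction: 20% of 201 months = 40 months (rounded down)
After reduction: 201 − 40 = 161 months
Less pre-trial detention credit: 161 months − 17 months = 144 months
Cap at 262 months: 144 months is within the cap, no reduction.

144 months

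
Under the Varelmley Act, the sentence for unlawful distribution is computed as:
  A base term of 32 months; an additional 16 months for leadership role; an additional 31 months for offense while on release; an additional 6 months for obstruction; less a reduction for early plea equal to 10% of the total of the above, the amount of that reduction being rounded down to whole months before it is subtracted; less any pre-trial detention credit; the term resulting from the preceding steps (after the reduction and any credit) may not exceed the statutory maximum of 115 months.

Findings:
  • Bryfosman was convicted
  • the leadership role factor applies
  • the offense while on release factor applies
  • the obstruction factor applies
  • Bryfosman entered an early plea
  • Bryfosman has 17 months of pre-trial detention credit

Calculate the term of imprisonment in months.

60 months

Leadership role enhancement: +16 months
Offense while on release enhancement: +31 months
Obstruction enhancement: +6 months
Adjusted term: 32 months + 16 months + 31 months + 6 months = 85 months
Early plea reduction: 10% of 85 months = 8 months (rounded down)
After reduction: 85 − 8 = 77 months
Less pre-trial detention credit: 77 months − 17 months = 60 months
Cap at 115 months: 60 months is within the cap, no reduction.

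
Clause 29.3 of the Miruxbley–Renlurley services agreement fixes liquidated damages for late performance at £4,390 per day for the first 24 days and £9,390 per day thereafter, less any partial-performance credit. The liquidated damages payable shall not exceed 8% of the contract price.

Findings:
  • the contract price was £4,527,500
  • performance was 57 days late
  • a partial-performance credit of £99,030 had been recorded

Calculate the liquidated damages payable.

£316,200

First 24 days: 24 × £4,390 = £105,360
Remaining days: (57 − 24) × £9,390 = £309,870
Accrued per-day damages: £105,360 + £309,870 = £415,230
Less partial-performance credit: £415,230 − £99,030 = £316,200
Cap: 8% of £4,527,500 = £362,200
Cap at £362,200: £316,200 is within the cap, no reduction.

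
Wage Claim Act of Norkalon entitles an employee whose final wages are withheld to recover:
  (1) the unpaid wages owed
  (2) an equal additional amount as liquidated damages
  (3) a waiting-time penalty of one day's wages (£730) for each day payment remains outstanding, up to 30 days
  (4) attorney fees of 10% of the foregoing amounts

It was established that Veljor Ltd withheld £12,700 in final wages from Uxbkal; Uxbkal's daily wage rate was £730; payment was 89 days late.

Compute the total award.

£52,030

Liquidated damages (equal amount): £12,700
Penalty days: min(89, 30) = 30
Waiting-time penalty: 30 × £730 = £21,900
Subtotal: £12,700 + £12,700 + £21,900 = £47,300
Attorney fees: 10% of £47,300 = £4,730
Total award: £47,300 + £4,730 = £52,030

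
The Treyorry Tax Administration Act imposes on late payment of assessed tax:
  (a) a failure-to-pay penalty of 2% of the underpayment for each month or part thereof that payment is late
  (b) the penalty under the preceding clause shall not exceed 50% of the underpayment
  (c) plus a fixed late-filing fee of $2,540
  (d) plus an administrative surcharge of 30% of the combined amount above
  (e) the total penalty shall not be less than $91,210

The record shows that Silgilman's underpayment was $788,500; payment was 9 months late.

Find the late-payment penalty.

Accrued rate: 2% × 9 = 18%, capped at 50% → 18%
Failure-to-pay penalty: 18% of $788,500 = $141,930
Penalty before surcharge: $141,930 + $2,540 = $144,470
Administrative surcharge: 30% of $144,470 = $43,341
Total penalty: $144,470 + $43,341 = $187,811
Minimum $91,210: $187,811 meets the minimum, no increase.

$187,811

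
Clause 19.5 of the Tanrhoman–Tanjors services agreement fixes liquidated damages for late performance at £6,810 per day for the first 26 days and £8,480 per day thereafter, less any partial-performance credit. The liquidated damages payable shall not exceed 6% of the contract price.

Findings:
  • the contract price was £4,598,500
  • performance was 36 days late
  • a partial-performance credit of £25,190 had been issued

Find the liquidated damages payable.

£236,670

First 26 days: 26 × £6,810 = £177,060
Remaining days: (36 − 26) × £8,480 = £84,800
Accrued per-day damages: £177,060 + £84,800 = £261,860
Less partial-performance credit: £261,860 − £25,190 = £236,670
Cap: 6% of £4,598,500 = £275,910
Cap at £275,910: £236,670 is within the cap, no reduction.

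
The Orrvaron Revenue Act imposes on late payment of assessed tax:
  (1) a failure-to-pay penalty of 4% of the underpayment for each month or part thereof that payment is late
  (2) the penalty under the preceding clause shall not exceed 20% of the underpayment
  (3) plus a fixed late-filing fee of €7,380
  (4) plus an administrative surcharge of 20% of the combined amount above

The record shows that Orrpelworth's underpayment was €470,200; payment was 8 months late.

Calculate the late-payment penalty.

Accrued rate: 4% × 8 = 32%, capped at 20% → 20%
Failure-to-pay penalty: 20% of €470,200 = €94,040
Penalty before surcharge: €94,040 + €7,380 = €101,420
Administrative surcharge: 20% of €101,420 = €20,284
Total penalty: €101,420 + €20,284 = €121,704

€121,704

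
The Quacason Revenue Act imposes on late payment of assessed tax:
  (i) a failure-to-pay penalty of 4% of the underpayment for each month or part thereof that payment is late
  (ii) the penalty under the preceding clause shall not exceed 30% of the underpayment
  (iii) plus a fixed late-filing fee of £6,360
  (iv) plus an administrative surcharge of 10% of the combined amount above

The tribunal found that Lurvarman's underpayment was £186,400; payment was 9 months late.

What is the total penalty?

£68,508

Accrued rate: 4% × 9 = 36%, capped at 30% → 30%
Failure-to-pay penalty: 30% of £186,400 = £55,920
Penalty before surcharge: £55,920 + £6,360 = £62,280
Administrative surcharge: 10% of £62,280 = £6,228
Total penalty: £62,280 + £6,228 = £68,508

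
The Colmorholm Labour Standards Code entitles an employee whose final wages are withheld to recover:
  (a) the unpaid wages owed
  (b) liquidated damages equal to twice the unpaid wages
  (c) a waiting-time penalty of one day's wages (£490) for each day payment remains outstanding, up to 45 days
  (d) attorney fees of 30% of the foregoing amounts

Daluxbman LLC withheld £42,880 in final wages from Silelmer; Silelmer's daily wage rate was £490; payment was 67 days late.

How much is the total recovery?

Doubled: 2 × £42,880 = £85,760
Penalty days: min(67, 45) = 45
Waiting-time penalty: 45 × £490 = £22,050
Subtotal: £42,880 + £85,760 + £22,050 = £150,690
Attorney fees: 30% of £150,690 = £45,207
Total award: £150,690 + £45,207 = £195,897

£195,897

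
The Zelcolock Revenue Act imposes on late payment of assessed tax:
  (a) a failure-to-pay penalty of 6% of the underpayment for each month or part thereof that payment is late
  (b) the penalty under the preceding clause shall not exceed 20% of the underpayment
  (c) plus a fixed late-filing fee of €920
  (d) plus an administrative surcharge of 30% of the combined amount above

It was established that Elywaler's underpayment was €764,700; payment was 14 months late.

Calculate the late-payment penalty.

Accrued rate: 6% × 14 = 84%, capped at 20% → 20%
Failure-to-pay penalty: 20% of €764,700 = €152,940
Penalty before surcharge: €152,940 + €920 = €153,860
Administrative surcharge: 30% of €153,860 = €46,158
Total penalty: €153,860 + €46,158 = €200,018

€200,018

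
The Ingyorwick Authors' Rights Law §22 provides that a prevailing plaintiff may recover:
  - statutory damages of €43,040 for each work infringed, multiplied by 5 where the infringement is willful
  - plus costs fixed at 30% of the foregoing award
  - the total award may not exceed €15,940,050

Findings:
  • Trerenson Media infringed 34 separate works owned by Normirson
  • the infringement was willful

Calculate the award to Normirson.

Award: €9,511,840

Statutory damages: 34 × €43,040 = €1,463,360
Multiplied by 5: 5 × €1,463,360 = €7,316,800
Costs: 30% of €7,316,800 = €2,195,040
Award plus costs: €7,316,800 + €2,195,040 = €9,511,840
Cap at €15,940,050: €9,511,840 is within the cap, no reduction.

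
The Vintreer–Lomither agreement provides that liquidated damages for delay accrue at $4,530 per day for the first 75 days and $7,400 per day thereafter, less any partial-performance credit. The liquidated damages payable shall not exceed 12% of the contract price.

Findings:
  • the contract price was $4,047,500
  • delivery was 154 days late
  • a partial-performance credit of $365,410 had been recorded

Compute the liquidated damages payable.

First 75 days: 75 × $4,530 = $339,750
Remaining days: (154 − 75) × $7,400 = $584,600
Accrued per-day damages: $339,750 + $584,600 = $924,350
Less partial-performance credit: $924,350 − $365,410 = $558,940
Cap: 12% of $4,047,500 = $485,700
Cap at $485,700: $558,940 exceeds the cap → $485,700

$485,700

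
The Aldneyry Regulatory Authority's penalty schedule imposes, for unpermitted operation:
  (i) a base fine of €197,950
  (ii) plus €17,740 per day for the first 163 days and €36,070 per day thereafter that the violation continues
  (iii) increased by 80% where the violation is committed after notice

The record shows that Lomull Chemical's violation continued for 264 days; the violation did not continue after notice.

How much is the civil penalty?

€6,732,640

First 163 days: 163 × €17,740 = €2,891,620
Remaining days: (264 − 163) × €36,070 = €3,643,070
Per-day component: €2,891,620 + €3,643,070 = €6,534,690
Base plus per-day: €197,950 + €6,534,690 = €6,732,640
The violation did not continue after notice: no 80% increase.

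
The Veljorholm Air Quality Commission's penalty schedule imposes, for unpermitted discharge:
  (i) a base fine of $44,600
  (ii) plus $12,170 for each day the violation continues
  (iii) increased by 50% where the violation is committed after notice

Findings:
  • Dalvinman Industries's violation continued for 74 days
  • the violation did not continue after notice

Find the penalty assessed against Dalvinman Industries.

Per-day component: 74 × $12,170 = $900,580
Base plus per-day: $44,600 + $900,580 = $945,180
The violation did not continue after notice: no 50% increase.

$945,180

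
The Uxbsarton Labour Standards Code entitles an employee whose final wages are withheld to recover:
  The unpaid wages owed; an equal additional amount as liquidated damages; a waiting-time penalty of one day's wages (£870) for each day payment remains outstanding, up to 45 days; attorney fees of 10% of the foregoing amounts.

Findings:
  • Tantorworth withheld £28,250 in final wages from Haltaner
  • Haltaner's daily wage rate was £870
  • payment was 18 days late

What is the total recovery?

£79,376

Liquidated damages (equal amount): £28,250
Penalty days: min(18, 45) = 18
Waiting-time penalty: 18 × £870 = £15,660
Subtotal: £28,250 + £28,250 + £15,660 = £72,160
Attorney fees: 10% of £72,160 = £7,216
Total award: £72,160 + £7,216 = £79,376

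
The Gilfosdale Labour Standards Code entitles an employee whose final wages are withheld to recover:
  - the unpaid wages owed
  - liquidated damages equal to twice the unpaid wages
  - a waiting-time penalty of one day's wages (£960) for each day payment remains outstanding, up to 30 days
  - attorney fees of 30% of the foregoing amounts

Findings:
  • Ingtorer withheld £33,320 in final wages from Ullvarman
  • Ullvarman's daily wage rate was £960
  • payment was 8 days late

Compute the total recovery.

£139,932

Doubled: 2 × £33,320 = £66,640
Penalty days: min(8, 30) = 8
Waiting-time penalty: 8 × £960 = £7,680
Subtotal: £33,320 + £66,640 + £7,680 = £107,640
Attorney fees: 30% of £107,640 = £32,292
Total award: £107,640 + £32,292 = £139,932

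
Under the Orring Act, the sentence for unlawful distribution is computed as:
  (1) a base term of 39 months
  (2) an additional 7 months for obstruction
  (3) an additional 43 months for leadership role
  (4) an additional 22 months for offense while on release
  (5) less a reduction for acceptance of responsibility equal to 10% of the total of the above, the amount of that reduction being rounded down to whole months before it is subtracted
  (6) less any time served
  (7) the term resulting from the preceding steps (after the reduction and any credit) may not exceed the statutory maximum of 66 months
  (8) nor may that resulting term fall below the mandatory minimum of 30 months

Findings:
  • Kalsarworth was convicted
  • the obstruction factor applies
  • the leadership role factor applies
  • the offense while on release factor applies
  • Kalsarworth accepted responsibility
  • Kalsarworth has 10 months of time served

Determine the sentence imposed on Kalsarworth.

66 months

Obstruction enhancement: +7 months
Leadership role enhancement: +43 months
Offense while on release enhancement: +22 months
Adjusted term: 39 months + 7 months + 43 months + 22 months = 111 months
Acceptance of responsibility reduction: 10% of 111 months = 11 months (rounded down)
After reduction: 111 − 11 = 100 months
Less time served: 100 months − 10 months = 90 months
Cap at 66 months: 90 months exceeds the cap → 66 months
Minimum 30 months: 66 months meets the minimum, no increase.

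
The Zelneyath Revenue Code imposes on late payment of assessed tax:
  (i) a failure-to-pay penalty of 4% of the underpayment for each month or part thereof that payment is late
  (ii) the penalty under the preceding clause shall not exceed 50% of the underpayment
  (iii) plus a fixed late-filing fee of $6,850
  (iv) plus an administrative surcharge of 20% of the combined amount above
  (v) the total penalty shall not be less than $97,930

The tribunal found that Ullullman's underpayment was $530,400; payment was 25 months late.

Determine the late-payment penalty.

Accrued rate: 4% × 25 = 100%, capped at 50% → 50%
Failure-to-pay penalty: 50% of $530,400 = $265,200
Penalty before surcharge: $265,200 + $6,850 = $272,050
Administrative surcharge: 20% of $272,050 = $54,410
Total penalty: $272,050 + $54,410 = $326,460
Minimum $97,930: $326,460 meets the minimum, no increase.

$326,460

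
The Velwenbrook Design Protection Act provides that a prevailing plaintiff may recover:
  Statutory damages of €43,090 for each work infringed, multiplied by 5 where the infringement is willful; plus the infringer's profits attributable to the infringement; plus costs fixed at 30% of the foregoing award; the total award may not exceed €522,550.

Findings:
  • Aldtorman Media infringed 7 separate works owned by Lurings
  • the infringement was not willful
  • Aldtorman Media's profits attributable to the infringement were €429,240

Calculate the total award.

Statutory damages: 7 × €43,090 = €301,630
Infringement not willful: no ×5 enhancement.
Combined award: €301,630 + €429,240 = €730,870
Costs: 30% of €730,870 = €219,261
Award plus costs: €730,870 + €219,261 = €950,131
Cap at €522,550: €950,131 exceeds the cap → €522,550

Award: €522,550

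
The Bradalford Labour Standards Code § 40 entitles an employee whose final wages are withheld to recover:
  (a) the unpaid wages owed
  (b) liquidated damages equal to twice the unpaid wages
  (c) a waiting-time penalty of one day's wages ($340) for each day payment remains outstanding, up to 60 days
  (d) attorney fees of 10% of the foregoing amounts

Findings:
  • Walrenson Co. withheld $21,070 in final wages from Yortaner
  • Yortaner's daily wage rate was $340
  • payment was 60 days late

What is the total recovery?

Doubled: 2 × $21,070 = $42,140
Penalty days: min(60, 60) = 60
Waiting-time penalty: 60 × $340 = $20,400
Subtotal: $21,070 + $42,140 + $20,400 = $83,610
Attorney fees: 10% of $83,610 = $8,361
Total award: $83,610 + $8,361 = $91,971

$91,971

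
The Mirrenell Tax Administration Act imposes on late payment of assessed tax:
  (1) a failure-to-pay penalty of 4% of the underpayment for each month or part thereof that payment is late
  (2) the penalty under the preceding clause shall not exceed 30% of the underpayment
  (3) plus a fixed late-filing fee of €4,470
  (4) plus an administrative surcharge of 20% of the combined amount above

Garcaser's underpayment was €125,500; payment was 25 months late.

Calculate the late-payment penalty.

Accrued rate: 4% × 25 = 100%, capped at 30% → 30%
Failure-to-pay penalty: 30% of €125,500 = €37,650
Penalty before surcharge: €37,650 + €4,470 = €42,120
Administrative surcharge: 20% of €42,120 = €8,424
Total penalty: €42,120 + €8,424 = €50,544

€50,544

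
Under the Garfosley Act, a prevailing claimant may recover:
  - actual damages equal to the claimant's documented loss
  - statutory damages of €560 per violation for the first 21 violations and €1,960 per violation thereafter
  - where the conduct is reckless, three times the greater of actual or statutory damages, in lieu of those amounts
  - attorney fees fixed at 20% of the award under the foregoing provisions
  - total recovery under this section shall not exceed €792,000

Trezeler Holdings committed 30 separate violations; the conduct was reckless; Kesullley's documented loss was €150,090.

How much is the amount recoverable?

First 21 violations: 21 × €560 = €11,760
Remaining violations: (30 − 21) × €1,960 = €17,640
Statutory damages: €11,760 + €17,640 = €29,400
Greater of actual damages (€150,090) or statutory damages (€29,400): €150,090
Trebled: 3 × €150,090 = €450,270
Attorney fees: 20% of €450,270 = €90,054
Total before cap: €450,270 + €90,054 = €540,324
Cap at €792,000: €540,324 is within the cap, no reduction.

€540,324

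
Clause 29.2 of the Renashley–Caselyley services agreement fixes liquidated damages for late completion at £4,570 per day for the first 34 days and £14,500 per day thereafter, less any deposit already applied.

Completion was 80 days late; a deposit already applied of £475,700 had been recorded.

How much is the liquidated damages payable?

First 34 days: 34 × £4,570 = £155,380
Remaining days: (80 − 34) × £14,500 = £667,000
Accrued per-day damages: £155,380 + £667,000 = £822,380
Less deposit already applied: £822,380 − £475,700 = £346,680

£346,680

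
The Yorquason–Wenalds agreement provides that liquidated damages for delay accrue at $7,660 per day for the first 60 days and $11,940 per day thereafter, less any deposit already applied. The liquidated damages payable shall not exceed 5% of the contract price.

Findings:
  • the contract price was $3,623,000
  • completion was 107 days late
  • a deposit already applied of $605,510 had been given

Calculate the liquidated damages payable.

$181,150

First 60 days: 60 × $7,660 = $459,600
Remaining days: (107 − 60) × $11,940 = $561,180
Accrued per-day damages: $459,600 + $561,180 = $1,020,780
Less deposit already applied: $1,020,780 − $605,510 = $415,270
Cap: 5% of $3,623,000 = $181,150
Cap at $181,150: $415,270 exceeds the cap → $181,150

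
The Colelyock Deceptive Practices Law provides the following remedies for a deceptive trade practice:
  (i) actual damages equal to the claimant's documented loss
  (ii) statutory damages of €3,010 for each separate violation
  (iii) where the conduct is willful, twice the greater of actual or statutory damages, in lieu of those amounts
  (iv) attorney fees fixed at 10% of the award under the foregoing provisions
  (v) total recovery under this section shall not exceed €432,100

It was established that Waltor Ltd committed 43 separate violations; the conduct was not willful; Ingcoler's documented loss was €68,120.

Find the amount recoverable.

€217,305

Statutory damages: 43 × €3,010 = €129,430
Conduct not willful: the in-lieu enhancement does not apply.
Actual plus statutory damages: €68,120 + €129,430 = €197,550
Attorney fees: 10% of €197,550 = €19,755
Total before cap: €197,550 + €19,755 = €217,305
Cap at €432,100: €217,305 is within the cap, no reduction.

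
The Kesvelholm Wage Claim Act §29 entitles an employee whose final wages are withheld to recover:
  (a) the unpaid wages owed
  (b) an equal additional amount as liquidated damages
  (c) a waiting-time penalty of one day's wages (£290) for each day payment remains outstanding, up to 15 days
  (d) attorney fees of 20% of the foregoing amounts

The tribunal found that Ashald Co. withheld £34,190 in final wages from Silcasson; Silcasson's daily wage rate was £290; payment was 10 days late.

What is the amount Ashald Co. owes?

Liquidated damages (equal amount): £34,190
Penalty days: min(10, 15) = 10
Waiting-time penalty: 10 × £290 = £2,900
Subtotal: £34,190 + £34,190 + £2,900 = £71,280
Attorney fees: 20% of £71,280 = £14,256
Total award: £71,280 + £14,256 = £85,536

Total award: £85,536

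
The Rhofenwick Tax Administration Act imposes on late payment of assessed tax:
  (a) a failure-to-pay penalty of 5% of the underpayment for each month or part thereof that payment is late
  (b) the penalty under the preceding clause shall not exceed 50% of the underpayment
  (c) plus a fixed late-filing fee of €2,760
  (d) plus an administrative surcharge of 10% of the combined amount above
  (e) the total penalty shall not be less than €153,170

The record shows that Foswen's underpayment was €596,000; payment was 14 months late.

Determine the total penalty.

€330,836

Accrued rate: 5% × 14 = 70%, capped at 50% → 50%
Failure-to-pay penalty: 50% of €596,000 = €298,000
Penalty before surcharge: €298,000 + €2,760 = €300,760
Administrative surcharge: 10% of €300,760 = €30,076
Total penalty: €300,760 + €30,076 = €330,836
Minimum €153,170: €330,836 meets the minimum, no increase.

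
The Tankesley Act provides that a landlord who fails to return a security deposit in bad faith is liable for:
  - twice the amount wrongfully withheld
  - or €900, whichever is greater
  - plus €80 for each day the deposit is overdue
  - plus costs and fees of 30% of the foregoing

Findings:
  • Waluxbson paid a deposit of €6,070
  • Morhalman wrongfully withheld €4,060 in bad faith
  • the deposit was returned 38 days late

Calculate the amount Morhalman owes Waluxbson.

Doubled: 2 × €4,060 = €8,120
Minimum €900: €8,120 meets the minimum, no increase.
Late-return penalty: 38 × €80 = €3,040
Damages plus late penalty: €8,120 + €3,040 = €11,160
Costs and fees: 30% of €11,160 = €3,348
Total recovery: €11,160 + €3,348 = €14,508

€14,508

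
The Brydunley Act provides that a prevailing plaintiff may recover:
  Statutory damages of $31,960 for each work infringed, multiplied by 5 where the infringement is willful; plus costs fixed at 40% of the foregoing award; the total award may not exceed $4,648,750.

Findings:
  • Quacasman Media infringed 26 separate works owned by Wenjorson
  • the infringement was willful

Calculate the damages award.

Statutory damages: 26 × $31,960 = $830,960
Multiplied by 5: 5 × $830,960 = $4,154,800
Costs: 40% of $4,154,800 = $1,661,920
Award plus costs: $4,154,800 + $1,661,920 = $5,816,720
Cap at $4,648,750: $5,816,720 exceeds the cap → $4,648,750

$4,648,750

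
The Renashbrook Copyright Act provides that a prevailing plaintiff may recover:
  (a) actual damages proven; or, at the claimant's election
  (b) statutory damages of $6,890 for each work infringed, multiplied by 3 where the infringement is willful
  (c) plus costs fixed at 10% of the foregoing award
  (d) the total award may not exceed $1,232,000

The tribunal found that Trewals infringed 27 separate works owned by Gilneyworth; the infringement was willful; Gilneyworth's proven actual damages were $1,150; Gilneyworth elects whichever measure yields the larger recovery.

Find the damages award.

Statutory damages: 27 × $6,890 = $186,030
Trebled: 3 × $186,030 = $558,090
Greater of actual damages ($1,150) or enhanced statutory damages ($558,090): $558,090
Costs: 10% of $558,090 = $55,809
Award plus costs: $558,090 + $55,809 = $613,899
Cap at $1,232,000: $613,899 is within the cap, no reduction.

$613,899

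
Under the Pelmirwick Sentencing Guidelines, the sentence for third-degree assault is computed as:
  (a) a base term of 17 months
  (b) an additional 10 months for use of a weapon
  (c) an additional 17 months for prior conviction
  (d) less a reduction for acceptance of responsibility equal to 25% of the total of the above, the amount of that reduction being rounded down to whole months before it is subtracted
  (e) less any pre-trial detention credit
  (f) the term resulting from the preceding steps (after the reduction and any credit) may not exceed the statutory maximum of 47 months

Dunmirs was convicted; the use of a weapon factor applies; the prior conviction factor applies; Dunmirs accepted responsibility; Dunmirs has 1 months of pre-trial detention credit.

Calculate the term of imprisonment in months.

32 months

Use of a weapon enhancement: +10 months
Prior conviction enhancement: +17 months
Adjusted term: 17 months + 10 months + 17 months = 44 months
Acceptance of responsibility reduction: 25% of 44 months = 11 months (rounded down)
After reduction: 44 − 11 = 33 months
Less pre-trial detention credit: 33 months − 1 months = 32 months
Cap at 47 months: 32 months is within the cap, no reduction.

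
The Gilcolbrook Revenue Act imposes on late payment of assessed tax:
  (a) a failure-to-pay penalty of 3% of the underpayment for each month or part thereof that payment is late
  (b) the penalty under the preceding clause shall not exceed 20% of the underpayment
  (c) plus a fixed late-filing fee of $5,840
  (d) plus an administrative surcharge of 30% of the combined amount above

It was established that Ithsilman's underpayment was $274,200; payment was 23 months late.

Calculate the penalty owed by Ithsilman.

$78,884

Accrued rate: 3% × 23 = 69%, capped at 20% → 20%
Failure-to-pay penalty: 20% of $274,200 = $54,840
Penalty before surcharge: $54,840 + $5,840 = $60,680
Administrative surcharge: 30% of $60,680 = $18,204
Total penalty: $60,680 + $18,204 = $78,884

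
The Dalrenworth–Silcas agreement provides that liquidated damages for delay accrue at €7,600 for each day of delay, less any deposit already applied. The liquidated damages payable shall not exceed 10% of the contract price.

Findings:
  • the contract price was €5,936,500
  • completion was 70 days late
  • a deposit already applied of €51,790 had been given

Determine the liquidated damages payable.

€480,210

Per-day damages: 70 × €7,600 = €532,000
Less deposit already applied: €532,000 − €51,790 = €480,210
Cap: 10% of €5,936,500 = €593,650
Cap at €593,650: €480,210 is within the cap, no reduction.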